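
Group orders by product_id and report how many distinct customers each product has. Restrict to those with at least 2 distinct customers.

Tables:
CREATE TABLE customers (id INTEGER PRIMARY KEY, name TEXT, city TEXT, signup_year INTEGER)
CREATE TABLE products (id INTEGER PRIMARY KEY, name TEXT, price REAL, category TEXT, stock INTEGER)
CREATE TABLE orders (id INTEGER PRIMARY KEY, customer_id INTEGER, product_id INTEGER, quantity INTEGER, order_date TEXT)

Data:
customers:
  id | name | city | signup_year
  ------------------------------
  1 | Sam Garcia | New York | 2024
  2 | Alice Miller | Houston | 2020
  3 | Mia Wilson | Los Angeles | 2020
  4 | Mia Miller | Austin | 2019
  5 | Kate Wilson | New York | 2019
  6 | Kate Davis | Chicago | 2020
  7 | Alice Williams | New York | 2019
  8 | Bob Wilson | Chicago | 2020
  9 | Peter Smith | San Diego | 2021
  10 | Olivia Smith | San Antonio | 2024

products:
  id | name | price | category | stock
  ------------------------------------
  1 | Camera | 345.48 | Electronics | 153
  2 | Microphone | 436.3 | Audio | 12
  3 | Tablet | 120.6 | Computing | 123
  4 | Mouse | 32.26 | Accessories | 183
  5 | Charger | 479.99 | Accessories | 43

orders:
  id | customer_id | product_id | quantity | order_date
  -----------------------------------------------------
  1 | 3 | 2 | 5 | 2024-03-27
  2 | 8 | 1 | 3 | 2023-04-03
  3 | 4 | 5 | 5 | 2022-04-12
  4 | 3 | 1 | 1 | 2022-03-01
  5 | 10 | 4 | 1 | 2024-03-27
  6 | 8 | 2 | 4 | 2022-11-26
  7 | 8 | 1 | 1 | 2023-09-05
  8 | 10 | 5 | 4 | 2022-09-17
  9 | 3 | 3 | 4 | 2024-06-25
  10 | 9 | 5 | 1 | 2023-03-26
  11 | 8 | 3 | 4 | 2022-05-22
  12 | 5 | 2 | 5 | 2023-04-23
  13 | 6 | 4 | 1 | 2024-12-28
SELECT product_id, COUNT(DISTINCT customer_id) AS distinct_customer_count FROM orders GROUP BY product_id HAVING COUNT(DISTINCT customer_id) >= 2

Execution result:
product_id | distinct_customer_count
1 | 2
2 | 3
3 | 2
4 | 2
5 | 3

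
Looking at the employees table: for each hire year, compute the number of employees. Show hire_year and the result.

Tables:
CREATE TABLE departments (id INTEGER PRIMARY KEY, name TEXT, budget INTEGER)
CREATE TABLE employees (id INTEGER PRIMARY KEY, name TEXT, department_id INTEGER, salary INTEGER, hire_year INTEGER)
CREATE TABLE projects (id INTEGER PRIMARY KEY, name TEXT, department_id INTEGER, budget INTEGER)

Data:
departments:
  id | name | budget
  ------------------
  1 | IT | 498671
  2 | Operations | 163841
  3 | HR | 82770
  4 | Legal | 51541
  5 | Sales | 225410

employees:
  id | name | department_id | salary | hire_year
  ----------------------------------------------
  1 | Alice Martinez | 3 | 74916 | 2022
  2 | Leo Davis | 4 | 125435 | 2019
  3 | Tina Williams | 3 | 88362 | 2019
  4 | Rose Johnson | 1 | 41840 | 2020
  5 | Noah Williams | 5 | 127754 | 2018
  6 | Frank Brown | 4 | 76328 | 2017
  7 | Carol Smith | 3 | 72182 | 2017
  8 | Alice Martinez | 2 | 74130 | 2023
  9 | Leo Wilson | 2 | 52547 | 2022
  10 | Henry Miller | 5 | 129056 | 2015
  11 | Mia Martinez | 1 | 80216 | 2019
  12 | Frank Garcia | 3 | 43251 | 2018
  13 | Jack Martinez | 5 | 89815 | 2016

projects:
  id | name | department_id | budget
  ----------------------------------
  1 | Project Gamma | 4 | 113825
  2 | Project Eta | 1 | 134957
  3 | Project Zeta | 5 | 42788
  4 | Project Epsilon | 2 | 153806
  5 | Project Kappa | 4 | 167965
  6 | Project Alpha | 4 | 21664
SELECT hire_year, COUNT(*) AS n FROM employees GROUP BY hire_year

Execution result:
hire_year | n
2015 | 1
2016 | 1
2017 | 2
2018 | 2
2019 | 3
2020 | 1
2022 | 2
2023 | 1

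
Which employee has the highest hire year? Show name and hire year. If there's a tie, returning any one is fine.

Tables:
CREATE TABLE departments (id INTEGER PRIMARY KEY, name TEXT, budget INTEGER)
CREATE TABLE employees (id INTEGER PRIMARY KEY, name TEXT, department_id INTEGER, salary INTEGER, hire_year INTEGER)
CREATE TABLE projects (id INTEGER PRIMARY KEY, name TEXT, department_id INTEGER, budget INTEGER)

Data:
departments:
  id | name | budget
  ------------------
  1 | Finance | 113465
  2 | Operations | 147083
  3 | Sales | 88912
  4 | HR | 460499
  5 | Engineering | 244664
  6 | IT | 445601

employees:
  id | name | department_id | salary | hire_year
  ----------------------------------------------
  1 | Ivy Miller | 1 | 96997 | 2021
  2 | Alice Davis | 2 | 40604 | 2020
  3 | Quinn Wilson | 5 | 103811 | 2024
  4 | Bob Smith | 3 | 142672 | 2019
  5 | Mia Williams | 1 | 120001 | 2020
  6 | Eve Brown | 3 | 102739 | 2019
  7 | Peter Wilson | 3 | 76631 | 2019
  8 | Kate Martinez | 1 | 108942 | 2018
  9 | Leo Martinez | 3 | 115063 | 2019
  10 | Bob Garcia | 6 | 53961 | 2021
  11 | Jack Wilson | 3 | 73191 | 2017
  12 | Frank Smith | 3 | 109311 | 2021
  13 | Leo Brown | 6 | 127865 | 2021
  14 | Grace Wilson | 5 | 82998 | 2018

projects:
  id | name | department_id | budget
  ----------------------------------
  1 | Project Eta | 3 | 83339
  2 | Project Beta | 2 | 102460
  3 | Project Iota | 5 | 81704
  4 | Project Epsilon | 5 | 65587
SELECT name, hire_year FROM employees ORDER BY hire_year DESC LIMIT 1

Execution result:
name | hire_year
Quinn Wilson | 2024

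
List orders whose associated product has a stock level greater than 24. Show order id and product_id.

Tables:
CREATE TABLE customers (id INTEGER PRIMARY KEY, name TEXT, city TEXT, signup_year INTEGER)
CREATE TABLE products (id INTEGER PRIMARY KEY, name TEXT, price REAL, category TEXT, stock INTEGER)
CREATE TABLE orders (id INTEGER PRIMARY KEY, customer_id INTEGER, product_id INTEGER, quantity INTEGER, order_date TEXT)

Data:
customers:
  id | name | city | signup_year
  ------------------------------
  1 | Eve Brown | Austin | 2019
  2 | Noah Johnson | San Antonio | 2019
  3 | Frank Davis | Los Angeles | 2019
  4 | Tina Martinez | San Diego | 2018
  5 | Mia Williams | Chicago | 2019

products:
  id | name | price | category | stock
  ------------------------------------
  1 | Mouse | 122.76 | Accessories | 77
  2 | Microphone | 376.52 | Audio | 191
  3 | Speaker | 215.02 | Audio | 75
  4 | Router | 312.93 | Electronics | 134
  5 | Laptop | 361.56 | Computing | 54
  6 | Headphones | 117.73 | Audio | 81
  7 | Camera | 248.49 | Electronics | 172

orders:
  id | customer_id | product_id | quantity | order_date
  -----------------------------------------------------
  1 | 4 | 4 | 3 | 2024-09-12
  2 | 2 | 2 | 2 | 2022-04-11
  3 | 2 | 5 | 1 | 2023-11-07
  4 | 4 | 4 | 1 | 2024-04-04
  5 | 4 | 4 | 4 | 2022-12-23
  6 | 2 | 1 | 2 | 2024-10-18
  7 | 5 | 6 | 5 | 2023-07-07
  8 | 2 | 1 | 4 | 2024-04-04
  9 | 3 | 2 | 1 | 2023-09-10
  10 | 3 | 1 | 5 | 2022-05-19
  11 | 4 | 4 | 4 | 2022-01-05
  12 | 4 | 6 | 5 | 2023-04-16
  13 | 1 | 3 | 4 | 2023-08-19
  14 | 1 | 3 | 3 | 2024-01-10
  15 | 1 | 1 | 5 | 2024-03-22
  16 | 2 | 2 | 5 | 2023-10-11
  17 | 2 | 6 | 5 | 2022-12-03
SELECT id, product_id FROM orders WHERE product_id IN (SELECT id FROM products WHERE stock > 24)

Execution result:
id | product_id
1 | 4
2 | 2
3 | 5
4 | 4
5 | 4
6 | 1
7 | 6
8 | 1
9 | 2
10 | 1
11 | 4
12 | 6
13 | 3
14 | 3
15 | 1
16 | 2
17 | 6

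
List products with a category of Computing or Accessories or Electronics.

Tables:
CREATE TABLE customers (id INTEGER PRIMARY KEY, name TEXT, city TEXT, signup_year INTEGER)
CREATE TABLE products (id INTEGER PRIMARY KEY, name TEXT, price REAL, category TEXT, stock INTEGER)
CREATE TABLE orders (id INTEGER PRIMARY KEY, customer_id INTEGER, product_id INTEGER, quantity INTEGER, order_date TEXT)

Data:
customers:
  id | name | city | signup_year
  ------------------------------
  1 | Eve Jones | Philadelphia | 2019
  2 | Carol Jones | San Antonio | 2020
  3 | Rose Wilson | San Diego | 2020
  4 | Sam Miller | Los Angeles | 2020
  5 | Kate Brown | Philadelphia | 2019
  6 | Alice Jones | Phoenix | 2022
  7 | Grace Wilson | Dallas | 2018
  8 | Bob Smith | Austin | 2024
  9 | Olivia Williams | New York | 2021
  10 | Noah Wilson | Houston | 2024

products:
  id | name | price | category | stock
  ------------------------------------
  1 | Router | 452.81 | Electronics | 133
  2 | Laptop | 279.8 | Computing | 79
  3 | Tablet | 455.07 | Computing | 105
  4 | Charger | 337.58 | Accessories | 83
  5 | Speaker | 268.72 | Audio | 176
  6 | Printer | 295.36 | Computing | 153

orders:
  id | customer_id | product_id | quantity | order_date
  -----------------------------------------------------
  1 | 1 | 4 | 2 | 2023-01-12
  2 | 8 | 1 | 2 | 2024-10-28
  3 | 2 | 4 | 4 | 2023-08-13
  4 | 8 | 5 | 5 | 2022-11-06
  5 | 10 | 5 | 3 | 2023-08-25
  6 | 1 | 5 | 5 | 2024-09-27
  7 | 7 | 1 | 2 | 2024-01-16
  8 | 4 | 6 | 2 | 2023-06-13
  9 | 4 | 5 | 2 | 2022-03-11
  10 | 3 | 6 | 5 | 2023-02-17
SELECT name, category FROM products WHERE category IN ('Computing', 'Accessories', 'Electronics')

Execution result:
name | category
Router | Electronics
Laptop | Computing
Tablet | Computing
Charger | Accessories
Printer | Computing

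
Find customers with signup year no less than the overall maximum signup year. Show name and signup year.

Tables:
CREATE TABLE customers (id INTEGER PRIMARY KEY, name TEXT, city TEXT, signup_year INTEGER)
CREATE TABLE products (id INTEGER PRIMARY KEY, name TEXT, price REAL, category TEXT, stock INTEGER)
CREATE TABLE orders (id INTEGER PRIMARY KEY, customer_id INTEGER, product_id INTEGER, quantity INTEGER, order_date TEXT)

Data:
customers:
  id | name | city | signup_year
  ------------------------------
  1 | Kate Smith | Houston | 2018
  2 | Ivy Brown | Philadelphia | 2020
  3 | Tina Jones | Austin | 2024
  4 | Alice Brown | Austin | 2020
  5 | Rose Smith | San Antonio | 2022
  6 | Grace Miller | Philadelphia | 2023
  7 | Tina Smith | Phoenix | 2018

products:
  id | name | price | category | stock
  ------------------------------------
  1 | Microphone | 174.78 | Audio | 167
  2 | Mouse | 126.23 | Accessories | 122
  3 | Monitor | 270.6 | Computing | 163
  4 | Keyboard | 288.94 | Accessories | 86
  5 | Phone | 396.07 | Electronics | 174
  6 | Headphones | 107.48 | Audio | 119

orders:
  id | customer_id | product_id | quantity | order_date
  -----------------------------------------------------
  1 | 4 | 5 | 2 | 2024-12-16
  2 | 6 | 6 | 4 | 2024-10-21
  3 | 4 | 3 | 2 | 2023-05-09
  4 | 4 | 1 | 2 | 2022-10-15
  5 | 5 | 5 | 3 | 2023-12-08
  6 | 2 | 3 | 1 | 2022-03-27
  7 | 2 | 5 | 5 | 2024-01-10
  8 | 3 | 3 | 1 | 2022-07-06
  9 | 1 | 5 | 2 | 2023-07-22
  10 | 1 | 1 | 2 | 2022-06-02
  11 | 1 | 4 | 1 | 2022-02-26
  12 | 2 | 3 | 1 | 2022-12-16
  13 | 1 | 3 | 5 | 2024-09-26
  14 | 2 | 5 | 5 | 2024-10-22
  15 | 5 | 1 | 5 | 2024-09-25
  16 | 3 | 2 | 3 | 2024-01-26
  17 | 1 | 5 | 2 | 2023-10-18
SELECT name, signup_year FROM customers WHERE signup_year >= (SELECT MAX(signup_year) FROM customers)

Execution result:
name | signup_year
Tina Jones | 2024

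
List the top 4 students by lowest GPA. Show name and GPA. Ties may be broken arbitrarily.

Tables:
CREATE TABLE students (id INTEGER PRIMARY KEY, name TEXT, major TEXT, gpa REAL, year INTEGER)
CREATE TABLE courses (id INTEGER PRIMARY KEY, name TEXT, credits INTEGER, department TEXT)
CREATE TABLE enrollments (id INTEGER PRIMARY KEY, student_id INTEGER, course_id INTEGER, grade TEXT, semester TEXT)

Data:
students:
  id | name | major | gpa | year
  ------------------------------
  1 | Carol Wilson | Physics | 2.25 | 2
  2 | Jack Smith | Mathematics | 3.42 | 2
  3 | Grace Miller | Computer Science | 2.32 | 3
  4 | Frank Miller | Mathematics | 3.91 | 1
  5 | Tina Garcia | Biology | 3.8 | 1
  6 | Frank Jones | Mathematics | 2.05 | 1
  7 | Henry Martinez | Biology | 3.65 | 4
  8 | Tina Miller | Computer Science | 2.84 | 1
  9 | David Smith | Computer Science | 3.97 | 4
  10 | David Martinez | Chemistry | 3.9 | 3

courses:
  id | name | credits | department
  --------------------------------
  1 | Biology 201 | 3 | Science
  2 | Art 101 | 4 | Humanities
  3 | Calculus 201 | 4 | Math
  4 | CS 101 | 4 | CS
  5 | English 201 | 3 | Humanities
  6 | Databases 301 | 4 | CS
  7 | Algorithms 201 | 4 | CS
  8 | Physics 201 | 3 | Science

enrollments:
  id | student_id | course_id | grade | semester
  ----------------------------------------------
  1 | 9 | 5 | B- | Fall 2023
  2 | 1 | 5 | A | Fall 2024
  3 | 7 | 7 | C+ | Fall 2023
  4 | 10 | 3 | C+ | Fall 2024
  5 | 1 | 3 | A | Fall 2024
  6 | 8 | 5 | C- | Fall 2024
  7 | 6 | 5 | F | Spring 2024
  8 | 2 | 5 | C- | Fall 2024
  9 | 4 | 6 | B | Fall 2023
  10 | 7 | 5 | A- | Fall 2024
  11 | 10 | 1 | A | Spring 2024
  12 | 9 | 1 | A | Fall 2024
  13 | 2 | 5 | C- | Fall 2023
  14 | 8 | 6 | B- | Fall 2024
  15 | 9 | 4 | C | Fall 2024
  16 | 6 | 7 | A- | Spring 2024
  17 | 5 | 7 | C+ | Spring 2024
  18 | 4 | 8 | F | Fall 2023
SELECT name, gpa FROM students ORDER BY gpa ASC LIMIT 4

Execution result:
name | gpa
Frank Jones | 2.05
Carol Wilson | 2.25
Grace Miller | 2.32
Tina Miller | 2.84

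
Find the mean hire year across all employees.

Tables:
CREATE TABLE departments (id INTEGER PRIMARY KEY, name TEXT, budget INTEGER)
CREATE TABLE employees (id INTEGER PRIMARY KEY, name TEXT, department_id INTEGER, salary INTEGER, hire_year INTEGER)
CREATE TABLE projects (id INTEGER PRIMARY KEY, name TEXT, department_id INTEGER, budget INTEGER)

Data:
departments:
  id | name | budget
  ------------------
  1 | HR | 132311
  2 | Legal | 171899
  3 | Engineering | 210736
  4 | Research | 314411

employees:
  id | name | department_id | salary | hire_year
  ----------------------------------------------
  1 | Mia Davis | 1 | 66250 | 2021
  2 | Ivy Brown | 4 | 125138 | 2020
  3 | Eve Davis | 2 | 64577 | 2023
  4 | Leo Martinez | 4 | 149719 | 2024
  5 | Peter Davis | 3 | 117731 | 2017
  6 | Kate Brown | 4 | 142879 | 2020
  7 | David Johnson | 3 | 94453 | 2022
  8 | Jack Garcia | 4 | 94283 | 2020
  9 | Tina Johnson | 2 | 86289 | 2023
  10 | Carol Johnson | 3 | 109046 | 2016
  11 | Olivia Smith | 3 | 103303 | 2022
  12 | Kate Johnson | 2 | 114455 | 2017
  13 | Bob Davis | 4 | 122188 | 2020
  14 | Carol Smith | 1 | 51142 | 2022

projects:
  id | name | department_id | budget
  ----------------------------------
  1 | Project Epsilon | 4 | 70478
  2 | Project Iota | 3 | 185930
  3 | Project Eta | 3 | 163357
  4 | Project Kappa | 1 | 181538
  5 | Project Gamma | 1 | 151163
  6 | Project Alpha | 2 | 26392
SELECT AVG(hire_year) FROM employees

Execution result:
2020.50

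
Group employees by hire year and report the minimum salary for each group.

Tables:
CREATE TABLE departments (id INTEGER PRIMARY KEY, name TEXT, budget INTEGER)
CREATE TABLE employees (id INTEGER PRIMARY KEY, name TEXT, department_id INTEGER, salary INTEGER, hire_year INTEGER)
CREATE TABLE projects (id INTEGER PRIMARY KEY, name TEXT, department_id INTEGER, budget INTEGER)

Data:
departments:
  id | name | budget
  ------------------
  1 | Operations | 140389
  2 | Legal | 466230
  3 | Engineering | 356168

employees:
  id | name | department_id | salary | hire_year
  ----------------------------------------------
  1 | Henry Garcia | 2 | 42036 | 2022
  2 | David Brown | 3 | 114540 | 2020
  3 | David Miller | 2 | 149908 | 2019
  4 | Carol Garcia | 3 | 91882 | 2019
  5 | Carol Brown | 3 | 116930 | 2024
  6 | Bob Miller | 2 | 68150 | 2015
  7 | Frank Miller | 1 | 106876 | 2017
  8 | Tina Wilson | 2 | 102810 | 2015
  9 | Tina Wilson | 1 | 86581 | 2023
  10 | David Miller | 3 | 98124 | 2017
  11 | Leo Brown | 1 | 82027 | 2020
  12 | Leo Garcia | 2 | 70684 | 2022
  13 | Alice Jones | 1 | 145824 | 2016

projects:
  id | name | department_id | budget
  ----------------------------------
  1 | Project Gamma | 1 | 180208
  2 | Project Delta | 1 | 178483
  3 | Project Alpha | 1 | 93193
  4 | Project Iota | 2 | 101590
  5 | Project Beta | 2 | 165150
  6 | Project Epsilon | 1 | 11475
SELECT hire_year, MIN(salary) AS min_salary FROM employees GROUP BY hire_year

Execution result:
hire_year | min_salary
2015 | 68150
2016 | 145824
2017 | 98124
2019 | 91882
2020 | 82027
2022 | 42036
2023 | 86581
2024 | 116930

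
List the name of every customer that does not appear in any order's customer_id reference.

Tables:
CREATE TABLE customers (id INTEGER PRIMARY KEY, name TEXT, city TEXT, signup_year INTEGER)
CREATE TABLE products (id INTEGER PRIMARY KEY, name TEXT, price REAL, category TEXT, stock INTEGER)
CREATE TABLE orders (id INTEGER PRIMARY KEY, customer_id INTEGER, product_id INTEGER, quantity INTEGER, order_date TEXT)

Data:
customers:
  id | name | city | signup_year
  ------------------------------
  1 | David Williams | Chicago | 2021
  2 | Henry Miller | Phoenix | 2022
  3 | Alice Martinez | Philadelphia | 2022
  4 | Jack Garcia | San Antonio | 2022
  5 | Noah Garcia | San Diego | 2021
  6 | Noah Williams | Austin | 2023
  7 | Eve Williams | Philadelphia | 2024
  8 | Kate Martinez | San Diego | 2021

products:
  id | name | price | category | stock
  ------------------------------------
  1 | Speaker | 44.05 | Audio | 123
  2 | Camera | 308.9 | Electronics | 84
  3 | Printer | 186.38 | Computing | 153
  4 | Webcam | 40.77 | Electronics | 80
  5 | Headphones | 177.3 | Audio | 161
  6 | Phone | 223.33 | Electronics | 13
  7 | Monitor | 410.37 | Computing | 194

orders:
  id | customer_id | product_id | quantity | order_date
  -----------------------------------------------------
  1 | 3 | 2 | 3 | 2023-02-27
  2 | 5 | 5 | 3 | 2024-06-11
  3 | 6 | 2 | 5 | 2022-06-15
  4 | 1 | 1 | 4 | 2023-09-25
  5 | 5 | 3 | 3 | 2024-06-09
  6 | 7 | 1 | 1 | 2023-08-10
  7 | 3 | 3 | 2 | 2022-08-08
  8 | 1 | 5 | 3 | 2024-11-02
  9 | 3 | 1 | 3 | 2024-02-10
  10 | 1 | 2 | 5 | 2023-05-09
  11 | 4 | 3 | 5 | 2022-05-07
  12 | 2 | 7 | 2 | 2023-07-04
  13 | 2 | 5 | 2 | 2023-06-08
SELECT p.name FROM customers p LEFT JOIN orders c ON c.customer_id = p.id WHERE c.id IS NULL

Execution result:
Kate Martinez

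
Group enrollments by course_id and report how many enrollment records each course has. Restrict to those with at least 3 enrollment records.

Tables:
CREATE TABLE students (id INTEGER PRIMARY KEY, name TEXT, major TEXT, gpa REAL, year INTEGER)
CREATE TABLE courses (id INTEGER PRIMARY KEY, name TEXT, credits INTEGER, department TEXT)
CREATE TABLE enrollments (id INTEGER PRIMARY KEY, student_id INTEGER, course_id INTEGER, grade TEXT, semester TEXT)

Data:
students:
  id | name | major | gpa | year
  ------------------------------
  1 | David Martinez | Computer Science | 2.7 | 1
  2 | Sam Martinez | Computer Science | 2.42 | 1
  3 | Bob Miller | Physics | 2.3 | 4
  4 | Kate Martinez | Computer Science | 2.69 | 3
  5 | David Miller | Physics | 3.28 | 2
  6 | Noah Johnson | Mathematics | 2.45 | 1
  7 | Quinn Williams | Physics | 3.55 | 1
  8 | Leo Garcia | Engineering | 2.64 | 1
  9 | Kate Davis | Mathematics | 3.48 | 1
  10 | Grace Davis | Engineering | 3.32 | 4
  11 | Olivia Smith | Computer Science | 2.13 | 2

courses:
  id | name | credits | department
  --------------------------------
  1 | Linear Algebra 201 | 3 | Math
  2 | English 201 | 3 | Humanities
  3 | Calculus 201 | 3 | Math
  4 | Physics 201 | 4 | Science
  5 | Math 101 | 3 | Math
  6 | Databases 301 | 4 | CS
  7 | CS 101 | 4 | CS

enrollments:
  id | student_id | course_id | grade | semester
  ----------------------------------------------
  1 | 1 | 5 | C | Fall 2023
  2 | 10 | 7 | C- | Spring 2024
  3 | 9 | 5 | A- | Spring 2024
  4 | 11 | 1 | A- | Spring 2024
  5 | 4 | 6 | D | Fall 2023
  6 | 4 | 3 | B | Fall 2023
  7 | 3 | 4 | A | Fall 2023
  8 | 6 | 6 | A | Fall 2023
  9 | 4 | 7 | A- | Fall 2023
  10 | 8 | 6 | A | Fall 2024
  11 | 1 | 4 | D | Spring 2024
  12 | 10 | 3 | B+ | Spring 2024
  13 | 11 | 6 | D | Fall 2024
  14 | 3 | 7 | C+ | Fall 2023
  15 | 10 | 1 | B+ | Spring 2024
SELECT course_id, COUNT(*) AS enrollment_count FROM enrollments GROUP BY course_id HAVING COUNT(*) >= 3

Execution result:
course_id | enrollment_count
6 | 4
7 | 3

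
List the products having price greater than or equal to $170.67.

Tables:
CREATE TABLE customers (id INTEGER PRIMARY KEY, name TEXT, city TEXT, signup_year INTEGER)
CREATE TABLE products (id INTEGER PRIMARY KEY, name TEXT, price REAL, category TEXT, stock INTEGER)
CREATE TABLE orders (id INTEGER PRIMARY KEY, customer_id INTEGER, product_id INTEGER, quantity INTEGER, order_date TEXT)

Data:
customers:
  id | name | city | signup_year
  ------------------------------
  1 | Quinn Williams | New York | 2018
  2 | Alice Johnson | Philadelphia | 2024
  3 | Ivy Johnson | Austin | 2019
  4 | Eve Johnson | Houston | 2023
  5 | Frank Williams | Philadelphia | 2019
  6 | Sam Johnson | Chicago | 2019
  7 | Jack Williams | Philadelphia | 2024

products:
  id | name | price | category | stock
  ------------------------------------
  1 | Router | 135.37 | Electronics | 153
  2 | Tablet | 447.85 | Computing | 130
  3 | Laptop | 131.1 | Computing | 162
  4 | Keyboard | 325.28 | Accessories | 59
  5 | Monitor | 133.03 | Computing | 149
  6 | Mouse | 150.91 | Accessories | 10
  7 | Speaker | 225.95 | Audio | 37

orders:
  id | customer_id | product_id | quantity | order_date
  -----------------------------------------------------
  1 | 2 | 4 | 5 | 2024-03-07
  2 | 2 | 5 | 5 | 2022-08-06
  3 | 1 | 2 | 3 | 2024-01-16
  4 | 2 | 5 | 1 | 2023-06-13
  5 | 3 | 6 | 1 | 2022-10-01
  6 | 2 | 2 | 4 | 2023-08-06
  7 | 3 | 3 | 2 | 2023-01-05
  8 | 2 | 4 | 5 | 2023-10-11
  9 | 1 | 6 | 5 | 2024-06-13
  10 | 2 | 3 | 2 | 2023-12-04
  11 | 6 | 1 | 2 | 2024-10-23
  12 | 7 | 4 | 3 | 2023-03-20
SELECT name, price FROM products WHERE price >= 170.67

Execution result:
name | price
Tablet | 447.85
Keyboard | 325.28
Speaker | 225.95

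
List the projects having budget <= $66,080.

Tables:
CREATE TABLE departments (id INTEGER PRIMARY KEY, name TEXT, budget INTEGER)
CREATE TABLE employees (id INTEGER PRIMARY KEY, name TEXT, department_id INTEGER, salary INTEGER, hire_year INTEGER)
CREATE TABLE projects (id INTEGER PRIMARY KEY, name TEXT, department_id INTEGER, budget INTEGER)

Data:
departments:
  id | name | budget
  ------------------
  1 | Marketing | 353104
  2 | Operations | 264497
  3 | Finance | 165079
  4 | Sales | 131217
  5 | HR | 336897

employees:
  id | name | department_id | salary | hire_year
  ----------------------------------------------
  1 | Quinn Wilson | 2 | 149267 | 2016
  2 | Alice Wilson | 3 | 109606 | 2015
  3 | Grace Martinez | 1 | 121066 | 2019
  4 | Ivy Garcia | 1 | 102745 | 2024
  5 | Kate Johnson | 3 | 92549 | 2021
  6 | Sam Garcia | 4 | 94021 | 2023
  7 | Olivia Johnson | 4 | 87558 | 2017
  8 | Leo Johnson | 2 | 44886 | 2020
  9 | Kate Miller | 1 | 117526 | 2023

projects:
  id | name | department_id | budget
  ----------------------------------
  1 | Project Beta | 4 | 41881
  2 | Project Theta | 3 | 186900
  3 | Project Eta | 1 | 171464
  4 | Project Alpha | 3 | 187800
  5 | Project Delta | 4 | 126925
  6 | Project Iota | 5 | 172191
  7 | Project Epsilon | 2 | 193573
SELECT name, budget FROM projects WHERE budget <= 66080

Execution result:
name | budget
Project Beta | 41881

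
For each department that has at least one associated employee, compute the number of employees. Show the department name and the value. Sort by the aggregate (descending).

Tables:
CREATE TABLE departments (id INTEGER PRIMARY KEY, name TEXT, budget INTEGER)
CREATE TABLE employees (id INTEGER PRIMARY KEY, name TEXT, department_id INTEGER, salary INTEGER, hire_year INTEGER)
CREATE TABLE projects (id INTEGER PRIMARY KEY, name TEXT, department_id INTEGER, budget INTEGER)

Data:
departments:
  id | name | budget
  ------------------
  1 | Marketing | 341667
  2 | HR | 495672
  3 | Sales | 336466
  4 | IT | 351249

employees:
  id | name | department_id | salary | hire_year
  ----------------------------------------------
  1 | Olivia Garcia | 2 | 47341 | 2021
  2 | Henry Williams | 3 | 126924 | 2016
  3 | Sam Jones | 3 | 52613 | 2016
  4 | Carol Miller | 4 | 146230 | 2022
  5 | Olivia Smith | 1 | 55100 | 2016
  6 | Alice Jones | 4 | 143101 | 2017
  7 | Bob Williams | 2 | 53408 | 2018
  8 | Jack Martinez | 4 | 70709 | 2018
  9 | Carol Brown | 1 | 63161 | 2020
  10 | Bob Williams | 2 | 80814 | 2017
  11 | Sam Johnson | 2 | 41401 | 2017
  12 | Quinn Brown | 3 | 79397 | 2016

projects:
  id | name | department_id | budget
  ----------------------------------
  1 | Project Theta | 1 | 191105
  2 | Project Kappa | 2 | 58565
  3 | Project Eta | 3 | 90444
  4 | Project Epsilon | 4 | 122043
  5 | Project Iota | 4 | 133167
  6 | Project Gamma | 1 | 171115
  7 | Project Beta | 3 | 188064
SELECT p.name, COUNT(*) AS n FROM employees c JOIN departments p ON c.department_id = p.id GROUP BY p.id, p.name ORDER BY n DESC

Execution result:
name | n
HR | 4
Sales | 3
IT | 3
Marketing | 2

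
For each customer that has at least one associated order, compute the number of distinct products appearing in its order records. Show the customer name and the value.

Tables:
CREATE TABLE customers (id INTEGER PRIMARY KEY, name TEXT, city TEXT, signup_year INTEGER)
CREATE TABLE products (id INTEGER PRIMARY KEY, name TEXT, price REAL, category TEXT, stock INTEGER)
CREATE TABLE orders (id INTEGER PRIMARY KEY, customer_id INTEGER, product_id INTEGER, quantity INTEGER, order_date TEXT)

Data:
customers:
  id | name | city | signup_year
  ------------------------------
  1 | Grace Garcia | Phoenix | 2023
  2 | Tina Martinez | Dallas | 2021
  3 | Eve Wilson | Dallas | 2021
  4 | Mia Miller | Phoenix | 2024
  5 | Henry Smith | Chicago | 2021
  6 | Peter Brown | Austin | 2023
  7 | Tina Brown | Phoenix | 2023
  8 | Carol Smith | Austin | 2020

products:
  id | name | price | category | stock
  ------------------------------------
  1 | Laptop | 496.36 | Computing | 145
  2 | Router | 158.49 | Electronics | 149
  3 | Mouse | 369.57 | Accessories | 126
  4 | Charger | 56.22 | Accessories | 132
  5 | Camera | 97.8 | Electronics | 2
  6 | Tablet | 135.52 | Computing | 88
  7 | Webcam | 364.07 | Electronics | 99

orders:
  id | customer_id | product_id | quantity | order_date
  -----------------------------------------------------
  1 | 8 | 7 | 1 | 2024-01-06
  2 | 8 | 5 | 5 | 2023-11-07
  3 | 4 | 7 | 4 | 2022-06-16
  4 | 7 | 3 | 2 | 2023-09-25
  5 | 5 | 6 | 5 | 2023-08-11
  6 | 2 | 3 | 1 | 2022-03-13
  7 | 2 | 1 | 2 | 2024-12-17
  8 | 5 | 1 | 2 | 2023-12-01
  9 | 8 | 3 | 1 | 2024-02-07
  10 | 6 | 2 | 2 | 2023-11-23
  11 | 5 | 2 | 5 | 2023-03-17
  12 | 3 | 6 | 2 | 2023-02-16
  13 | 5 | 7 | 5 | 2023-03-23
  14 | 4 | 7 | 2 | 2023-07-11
SELECT p.name, COUNT(DISTINCT c.product_id) AS distinct_product_count FROM orders c JOIN customers p ON c.customer_id = p.id GROUP BY p.id, p.name

Execution result:
name | distinct_product_count
Tina Martinez | 2
Eve Wilson | 1
Mia Miller | 1
Henry Smith | 4
Peter Brown | 1
Tina Brown | 1
Carol Smith | 3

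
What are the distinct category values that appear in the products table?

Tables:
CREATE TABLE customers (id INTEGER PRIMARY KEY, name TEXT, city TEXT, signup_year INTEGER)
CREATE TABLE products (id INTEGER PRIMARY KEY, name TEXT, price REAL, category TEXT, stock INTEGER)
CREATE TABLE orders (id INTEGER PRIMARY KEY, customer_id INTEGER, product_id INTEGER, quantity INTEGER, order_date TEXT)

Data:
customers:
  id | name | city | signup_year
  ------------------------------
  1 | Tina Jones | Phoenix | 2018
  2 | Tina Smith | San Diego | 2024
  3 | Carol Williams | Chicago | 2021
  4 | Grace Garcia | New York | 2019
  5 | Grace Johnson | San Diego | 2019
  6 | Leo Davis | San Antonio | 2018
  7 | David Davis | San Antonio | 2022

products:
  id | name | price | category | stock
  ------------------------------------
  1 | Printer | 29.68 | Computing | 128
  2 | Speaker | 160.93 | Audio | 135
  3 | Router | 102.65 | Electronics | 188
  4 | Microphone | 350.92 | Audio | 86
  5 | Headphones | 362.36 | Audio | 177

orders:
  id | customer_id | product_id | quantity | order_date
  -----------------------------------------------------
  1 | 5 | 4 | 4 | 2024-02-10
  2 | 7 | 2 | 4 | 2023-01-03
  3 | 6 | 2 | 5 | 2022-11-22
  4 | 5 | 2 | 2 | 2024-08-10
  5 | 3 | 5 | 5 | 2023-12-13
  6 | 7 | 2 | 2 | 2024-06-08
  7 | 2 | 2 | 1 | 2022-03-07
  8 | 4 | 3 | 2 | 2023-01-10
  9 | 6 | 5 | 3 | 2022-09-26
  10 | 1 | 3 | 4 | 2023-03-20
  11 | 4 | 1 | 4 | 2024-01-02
SELECT DISTINCT category FROM products

Execution result:
category
Computing
Audio
Electronics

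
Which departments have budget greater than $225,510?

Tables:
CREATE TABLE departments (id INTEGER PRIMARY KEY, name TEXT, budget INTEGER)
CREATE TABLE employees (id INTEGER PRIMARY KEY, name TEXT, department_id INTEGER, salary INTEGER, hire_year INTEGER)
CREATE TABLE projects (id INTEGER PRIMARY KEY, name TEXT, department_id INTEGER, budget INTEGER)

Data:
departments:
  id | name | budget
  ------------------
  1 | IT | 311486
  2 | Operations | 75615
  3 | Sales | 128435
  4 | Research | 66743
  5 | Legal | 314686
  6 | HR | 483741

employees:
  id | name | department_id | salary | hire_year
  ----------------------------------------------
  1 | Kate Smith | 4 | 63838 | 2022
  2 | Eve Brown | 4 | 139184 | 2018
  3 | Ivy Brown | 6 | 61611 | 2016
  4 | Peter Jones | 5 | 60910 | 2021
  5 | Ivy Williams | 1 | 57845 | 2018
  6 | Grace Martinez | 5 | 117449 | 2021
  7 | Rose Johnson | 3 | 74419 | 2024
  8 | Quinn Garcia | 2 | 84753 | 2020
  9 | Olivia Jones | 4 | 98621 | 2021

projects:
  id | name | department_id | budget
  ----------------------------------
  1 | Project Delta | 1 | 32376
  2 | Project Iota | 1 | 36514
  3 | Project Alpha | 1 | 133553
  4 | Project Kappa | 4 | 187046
SELECT name, budget FROM departments WHERE budget > 225510

Execution result:
name | budget
IT | 311486
Legal | 314686
HR | 483741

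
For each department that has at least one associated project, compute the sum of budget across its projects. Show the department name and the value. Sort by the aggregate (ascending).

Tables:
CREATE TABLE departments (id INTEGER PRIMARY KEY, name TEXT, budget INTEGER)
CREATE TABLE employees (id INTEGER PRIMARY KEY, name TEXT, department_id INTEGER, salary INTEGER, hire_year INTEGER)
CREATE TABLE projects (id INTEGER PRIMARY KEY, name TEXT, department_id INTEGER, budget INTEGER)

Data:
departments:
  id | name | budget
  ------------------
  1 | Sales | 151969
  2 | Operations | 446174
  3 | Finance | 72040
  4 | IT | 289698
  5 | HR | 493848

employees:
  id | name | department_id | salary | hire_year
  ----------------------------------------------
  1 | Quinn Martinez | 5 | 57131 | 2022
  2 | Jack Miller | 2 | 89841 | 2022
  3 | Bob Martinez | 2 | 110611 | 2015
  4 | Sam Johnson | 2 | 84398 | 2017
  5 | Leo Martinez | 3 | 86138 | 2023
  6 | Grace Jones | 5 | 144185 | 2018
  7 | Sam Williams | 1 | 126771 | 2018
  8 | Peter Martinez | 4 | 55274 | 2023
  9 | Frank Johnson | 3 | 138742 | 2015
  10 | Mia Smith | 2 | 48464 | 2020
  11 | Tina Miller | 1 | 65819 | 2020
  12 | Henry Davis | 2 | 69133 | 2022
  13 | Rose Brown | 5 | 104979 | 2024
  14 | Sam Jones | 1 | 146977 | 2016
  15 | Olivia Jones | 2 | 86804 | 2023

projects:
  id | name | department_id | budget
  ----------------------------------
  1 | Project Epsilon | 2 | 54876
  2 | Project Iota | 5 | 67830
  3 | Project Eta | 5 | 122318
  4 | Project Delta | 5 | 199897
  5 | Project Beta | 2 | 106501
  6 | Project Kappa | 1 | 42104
SELECT p.name, SUM(c.budget) AS sum_budget FROM projects c JOIN departments p ON c.department_id = p.id GROUP BY p.id, p.name ORDER BY sum_budget ASC

Execution result:
name | sum_budget
Sales | 42104
Operations | 161377
HR | 390045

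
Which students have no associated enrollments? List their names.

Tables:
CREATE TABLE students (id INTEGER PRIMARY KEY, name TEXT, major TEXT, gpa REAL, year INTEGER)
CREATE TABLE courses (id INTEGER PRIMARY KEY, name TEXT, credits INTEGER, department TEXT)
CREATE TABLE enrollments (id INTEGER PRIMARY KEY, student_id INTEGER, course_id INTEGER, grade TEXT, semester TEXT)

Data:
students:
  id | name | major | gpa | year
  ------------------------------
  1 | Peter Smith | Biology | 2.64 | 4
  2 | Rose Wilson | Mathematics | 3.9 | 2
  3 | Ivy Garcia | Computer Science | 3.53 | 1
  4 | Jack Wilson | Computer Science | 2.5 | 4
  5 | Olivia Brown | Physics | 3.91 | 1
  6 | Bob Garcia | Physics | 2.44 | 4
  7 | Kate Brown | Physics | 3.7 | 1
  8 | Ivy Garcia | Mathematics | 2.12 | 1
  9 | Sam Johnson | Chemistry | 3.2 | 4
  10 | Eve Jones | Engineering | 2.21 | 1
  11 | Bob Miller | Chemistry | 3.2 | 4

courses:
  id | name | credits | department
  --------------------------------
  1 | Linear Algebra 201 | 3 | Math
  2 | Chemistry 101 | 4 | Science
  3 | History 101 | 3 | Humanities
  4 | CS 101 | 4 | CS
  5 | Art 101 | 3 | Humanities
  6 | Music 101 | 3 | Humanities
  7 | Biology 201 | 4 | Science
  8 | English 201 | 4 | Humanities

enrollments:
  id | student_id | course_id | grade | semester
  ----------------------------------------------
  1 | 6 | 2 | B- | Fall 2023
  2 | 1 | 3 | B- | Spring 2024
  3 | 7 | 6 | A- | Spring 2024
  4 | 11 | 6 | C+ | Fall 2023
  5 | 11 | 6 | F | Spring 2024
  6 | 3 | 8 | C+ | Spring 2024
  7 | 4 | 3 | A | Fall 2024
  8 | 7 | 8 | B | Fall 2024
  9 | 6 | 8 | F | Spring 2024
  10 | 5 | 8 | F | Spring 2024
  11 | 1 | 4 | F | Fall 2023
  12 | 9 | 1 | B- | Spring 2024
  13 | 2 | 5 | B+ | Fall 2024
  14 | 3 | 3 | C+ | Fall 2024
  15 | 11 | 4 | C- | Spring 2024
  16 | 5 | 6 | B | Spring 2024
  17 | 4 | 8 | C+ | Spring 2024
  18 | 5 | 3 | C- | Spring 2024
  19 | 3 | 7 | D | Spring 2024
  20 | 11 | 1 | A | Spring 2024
SELECT p.name FROM students p LEFT JOIN enrollments c ON c.student_id = p.id WHERE c.id IS NULL

Execution result:
name
Ivy Garcia
Eve Jones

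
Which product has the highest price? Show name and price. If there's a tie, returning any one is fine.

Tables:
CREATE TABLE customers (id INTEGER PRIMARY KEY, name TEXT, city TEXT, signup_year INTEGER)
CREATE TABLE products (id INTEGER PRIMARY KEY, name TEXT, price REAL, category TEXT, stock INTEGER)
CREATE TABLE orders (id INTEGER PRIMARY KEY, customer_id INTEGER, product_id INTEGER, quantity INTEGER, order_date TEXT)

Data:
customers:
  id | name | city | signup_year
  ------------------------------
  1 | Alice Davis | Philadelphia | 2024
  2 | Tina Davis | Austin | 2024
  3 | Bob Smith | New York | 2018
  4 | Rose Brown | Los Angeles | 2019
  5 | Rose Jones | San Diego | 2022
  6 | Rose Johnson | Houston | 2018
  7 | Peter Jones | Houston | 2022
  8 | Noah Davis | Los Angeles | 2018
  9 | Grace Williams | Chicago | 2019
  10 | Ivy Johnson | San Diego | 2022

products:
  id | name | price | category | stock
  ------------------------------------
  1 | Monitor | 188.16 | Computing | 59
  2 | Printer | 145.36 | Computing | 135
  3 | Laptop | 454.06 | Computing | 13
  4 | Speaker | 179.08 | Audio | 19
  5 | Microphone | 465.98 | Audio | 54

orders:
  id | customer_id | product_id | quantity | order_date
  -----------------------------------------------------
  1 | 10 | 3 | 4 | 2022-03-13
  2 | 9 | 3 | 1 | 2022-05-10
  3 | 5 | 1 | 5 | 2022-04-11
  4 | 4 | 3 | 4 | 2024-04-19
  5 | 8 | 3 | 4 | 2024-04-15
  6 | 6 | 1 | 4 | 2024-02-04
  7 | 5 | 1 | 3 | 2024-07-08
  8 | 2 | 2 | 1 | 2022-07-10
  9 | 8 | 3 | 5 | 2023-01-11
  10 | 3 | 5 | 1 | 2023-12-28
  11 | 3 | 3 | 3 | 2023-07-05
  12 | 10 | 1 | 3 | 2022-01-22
SELECT name, price FROM products ORDER BY price DESC LIMIT 1

Execution result:
name | price
Microphone | 465.98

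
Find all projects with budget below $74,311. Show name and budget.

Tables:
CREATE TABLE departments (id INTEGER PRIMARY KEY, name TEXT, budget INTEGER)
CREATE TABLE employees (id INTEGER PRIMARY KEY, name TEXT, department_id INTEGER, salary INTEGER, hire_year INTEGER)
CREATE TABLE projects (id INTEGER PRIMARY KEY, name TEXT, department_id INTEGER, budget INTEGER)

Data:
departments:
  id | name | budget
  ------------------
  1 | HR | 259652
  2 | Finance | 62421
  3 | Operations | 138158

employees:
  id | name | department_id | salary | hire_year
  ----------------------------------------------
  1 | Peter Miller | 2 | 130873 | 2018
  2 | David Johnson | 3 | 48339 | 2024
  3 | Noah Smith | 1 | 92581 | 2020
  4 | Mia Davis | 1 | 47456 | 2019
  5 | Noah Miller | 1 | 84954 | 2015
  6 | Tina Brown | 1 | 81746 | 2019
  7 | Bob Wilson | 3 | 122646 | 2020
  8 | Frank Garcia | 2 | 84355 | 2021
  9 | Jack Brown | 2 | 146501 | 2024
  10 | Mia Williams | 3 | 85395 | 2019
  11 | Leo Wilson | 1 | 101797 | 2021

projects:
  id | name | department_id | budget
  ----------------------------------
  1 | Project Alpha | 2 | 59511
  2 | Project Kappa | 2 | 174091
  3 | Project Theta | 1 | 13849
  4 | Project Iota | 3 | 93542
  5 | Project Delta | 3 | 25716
SELECT name, budget FROM projects WHERE budget < 74311

Execution result:
name | budget
Project Alpha | 59511
Project Theta | 13849
Project Delta | 25716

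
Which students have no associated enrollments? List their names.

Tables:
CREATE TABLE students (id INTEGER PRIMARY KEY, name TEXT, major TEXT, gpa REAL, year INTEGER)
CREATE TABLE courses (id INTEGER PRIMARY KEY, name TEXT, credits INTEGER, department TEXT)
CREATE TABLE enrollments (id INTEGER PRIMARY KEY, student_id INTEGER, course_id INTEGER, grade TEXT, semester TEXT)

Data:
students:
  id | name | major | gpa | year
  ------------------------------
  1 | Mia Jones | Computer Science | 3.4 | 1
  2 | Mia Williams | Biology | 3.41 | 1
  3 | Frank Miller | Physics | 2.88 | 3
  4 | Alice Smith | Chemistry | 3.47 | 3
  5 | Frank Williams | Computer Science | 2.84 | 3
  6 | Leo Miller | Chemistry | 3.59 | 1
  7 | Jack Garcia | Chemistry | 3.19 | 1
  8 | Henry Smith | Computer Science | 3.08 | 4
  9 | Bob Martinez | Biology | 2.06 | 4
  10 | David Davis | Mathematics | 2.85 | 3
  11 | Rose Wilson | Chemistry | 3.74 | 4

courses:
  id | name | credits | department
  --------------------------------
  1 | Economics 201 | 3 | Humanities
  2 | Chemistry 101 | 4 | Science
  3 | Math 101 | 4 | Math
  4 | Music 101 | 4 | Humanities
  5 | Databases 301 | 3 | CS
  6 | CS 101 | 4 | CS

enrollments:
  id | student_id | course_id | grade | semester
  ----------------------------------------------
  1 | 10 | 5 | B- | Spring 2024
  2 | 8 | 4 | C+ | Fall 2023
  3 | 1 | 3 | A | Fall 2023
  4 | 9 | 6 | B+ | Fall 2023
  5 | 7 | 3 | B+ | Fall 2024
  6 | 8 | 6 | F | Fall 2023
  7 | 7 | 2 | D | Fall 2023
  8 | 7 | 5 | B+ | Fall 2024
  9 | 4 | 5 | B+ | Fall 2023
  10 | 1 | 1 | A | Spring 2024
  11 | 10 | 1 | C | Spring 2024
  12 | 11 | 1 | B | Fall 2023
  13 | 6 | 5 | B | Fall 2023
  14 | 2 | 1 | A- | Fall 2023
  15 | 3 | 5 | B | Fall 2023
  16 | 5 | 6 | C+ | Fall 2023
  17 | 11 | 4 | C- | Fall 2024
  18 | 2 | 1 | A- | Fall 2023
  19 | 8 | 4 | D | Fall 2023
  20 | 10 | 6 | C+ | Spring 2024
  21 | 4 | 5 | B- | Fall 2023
SELECT p.name FROM students p LEFT JOIN enrollments c ON c.student_id = p.id WHERE c.id IS NULL

Execution result:
(no rows)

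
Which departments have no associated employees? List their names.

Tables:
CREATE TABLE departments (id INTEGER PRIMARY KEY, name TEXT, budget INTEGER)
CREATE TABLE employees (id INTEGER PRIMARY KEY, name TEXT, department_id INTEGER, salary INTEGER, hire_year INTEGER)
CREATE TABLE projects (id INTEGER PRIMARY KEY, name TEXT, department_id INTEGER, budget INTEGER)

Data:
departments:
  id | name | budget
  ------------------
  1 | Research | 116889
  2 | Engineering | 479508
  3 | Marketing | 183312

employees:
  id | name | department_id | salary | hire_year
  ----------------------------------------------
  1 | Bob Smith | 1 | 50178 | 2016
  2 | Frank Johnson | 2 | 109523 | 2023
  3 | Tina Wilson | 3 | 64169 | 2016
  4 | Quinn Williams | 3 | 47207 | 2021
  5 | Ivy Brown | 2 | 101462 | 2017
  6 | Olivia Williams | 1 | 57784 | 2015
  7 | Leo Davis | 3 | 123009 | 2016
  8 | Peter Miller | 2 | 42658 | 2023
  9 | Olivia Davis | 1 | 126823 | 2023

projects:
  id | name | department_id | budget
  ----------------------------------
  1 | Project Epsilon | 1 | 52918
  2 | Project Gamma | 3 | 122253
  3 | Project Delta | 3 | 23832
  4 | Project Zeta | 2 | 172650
SELECT p.name FROM departments p LEFT JOIN employees c ON c.department_id = p.id WHERE c.id IS NULL

Execution result:
(no rows)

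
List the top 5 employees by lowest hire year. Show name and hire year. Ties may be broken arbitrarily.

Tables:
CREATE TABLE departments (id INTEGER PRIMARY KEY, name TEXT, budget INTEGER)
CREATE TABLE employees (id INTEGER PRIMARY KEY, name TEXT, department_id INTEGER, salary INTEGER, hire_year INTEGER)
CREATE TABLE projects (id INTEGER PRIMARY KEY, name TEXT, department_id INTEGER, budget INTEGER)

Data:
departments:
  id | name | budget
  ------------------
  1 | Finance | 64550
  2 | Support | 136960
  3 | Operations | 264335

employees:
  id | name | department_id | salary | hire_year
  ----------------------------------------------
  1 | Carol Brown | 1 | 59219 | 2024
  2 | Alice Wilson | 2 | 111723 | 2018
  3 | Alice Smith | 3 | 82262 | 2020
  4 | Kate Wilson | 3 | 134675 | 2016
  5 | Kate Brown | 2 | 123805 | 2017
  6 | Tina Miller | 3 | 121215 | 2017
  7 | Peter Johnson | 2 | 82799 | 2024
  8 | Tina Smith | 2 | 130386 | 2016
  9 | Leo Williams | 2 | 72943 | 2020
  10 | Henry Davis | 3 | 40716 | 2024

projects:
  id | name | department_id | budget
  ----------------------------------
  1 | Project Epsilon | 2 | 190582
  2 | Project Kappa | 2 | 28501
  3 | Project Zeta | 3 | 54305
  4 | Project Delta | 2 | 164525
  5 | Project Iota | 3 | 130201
SELECT name, hire_year FROM employees ORDER BY hire_year ASC LIMIT 5

Execution result:
name | hire_year
Kate Wilson | 2016
Tina Smith | 2016
Kate Brown | 2017
Tina Miller | 2017
Alice Wilson | 2018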